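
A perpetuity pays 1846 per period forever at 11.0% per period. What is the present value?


PV = PMT / i
= 1846 / 0.11
= 16781.8182


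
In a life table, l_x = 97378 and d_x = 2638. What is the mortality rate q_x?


q_x = d_x / l_x
= 2638 / 97378
= 0.0271


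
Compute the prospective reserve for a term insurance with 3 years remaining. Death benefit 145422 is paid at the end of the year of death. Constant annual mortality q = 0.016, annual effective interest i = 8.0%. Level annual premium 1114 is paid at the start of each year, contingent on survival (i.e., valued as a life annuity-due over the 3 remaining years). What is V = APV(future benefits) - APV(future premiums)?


v = 1/(1+i) = 0.925926
APV(future benefits) per unit = sum_{k=0}^{2} k_p_x * q * v^(k+1) = 0.040611
APV(future benefits) = 145422 * 0.040611 = 5905.7158
Life annuity-due factor ä_{x:3} = sum_{k=0}^{2} k_p_x * v^k = 2.741235
APV(future premiums) = 1114 * 2.741235 = 3053.7353
V = 5905.7158 - 3053.7353
= 2851.9804


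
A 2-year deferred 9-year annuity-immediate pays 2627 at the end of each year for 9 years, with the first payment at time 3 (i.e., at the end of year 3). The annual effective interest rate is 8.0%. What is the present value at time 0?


PV at time 2 of the 9-year annuity-immediate:
a_n = 2627 * (1-(1+0.08)^(-9))/0.08 = 16410.5745
Discount back 2 years to time 0:
PV = 16410.5745 * (1+0.08)^(-2)
= 16410.5745 * 0.857339
= 14069.4226


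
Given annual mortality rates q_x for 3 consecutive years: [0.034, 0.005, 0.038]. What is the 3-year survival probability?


p_k = 1 - q_k for each year
Survival = product of (1 - q_k)
= 0.966 * 0.995 * 0.962
= 0.9246


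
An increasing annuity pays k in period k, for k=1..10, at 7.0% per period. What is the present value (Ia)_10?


(Ia)_n = sum_{k=1}^{n} k * v^k, v = 1/(1+i)
v = 0.934579
Sum computed term by term:
(Ia)_10 = 34.7391


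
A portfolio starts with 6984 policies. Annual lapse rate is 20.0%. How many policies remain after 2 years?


remaining = initial * (1 - lapse)^years
= 6984 * (1 - 0.2)^2
= 6984 * 0.64
= 4469.76


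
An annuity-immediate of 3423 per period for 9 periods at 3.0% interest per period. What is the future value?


FV = PMT * ((1+i)^n - 1) / i
= 3423 * ((1.03)^9 - 1) / 0.03
= 3423 * (1.304773 - 1) / 0.03
= 34774.6203


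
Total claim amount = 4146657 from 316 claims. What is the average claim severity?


severity = total / number
= 4146657 / 316
= 13122.3323


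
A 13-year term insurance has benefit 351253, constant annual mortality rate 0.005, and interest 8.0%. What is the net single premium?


NSP = benefit * sum_{k=0}^{n-1} k_p_x * q * v^(k+1)
With constant q=0.005, v=0.925926
Sum = 0.038559
NSP = 351253 * 0.038559
= 13543.8696


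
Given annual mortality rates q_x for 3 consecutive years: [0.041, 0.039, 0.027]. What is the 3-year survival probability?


p_k = 1 - q_k for each year
Survival = product of (1 - q_k)
= 0.959 * 0.961 * 0.973
= 0.8967


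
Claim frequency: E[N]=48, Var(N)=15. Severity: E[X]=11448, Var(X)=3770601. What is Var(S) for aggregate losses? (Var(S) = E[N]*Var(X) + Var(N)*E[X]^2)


Var(S) = E[N]*Var(X) + Var(N)*E[X]^2
= 48*3770601 + 15*11448^2
= 180988848 + 1965850560
= 2.1468e+09


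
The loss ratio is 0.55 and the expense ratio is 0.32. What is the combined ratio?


Combined ratio = loss ratio + expense ratio
= 0.55 + 0.32
= 0.87


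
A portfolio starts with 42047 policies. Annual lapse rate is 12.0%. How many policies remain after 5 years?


remaining = initial * (1 - lapse)^years
= 42047 * (1 - 0.12)^5
= 42047 * 0.527732
= 22189.5439


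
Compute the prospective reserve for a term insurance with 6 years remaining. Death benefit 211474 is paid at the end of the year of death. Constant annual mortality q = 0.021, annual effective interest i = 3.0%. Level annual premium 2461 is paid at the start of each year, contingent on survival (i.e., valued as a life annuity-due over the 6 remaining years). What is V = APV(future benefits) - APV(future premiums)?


v = 1/(1+i) = 0.970874
APV(future benefits) per unit = sum_{k=0}^{5} k_p_x * q * v^(k+1) = 0.108151
APV(future benefits) = 211474 * 0.108151 = 22871.0435
Life annuity-due factor ä_{x:6} = sum_{k=0}^{5} k_p_x * v^k = 5.30453
APV(future premiums) = 2461 * 5.30453 = 13054.4489
V = 22871.0435 - 13054.4489
= 9816.5946


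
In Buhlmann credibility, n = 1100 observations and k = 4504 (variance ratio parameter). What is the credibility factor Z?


Z = n / (n + k)
= 1100 / (1100 + 4504)
= 1100 / 5604
= 0.1963


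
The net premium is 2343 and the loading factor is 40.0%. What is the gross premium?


Gross = net * (1 + loading)
= 2343 * (1 + 0.4)
= 2343 * 1.4
= 3280.2


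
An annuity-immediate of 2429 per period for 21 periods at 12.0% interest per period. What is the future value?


FV = PMT * ((1+i)^n - 1) / i
= 2429 * ((1.12)^21 - 1) / 0.12
= 2429 * (10.803848 - 1) / 0.12
= 198446.2286


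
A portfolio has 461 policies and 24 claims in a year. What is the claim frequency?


frequency = claims / policies
= 24 / 461
= 0.0521


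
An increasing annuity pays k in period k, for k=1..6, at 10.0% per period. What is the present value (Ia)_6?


(Ia)_n = sum_{k=1}^{n} k * v^k, v = 1/(1+i)
v = 0.909091
Sum computed term by term:
(Ia)_6 = 14.0394


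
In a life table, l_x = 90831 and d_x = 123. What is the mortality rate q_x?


q_x = d_x / l_x
= 123 / 90831
= 0.0014


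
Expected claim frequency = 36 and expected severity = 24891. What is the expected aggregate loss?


E[S] = E[N] * E[X]
= 36 * 24891
= 896076


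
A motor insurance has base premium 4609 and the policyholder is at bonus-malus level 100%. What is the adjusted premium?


adjusted = base * BM_level / 100
= 4609 * 100 / 100
= 4609 * 1.0
= 4609.0


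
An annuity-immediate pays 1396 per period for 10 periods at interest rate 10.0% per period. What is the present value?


PV = PMT * (1 - (1+i)^(-n)) / i
= 1396 * (1 - (1+0.1)^(-10)) / 0.1
= 1396 * (1 - 0.385543) / 0.1
= 1396 * 6.144567
= 8577.8157


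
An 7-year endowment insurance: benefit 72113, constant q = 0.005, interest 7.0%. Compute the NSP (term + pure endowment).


Term component = 1916.8706
Pure endowment = 7_p_x * v^7 * benefit = 0.965521 * 0.62275 * 72113 = 43359.9412
NSP = 45276.8118


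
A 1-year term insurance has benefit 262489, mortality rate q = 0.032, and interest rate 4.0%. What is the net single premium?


NSP = benefit * q * v
v = 1/(1+i) = 0.961538
NSP = 262489 * 0.032 * 0.961538
= 8076.5846


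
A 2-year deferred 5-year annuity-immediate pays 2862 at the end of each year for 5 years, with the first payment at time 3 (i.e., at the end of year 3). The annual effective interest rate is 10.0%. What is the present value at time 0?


PV at time 2 of the 5-year annuity-immediate:
a_n = 2862 * (1-(1+0.1)^(-5))/0.1 = 10849.2317
Discount back 2 years to time 0:
PV = 10849.2317 * (1+0.1)^(-2)
= 10849.2317 * 0.826446
= 8966.3072


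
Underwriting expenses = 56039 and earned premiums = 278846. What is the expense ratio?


Expense ratio = expenses / premiums
= 56039 / 278846
= 0.201


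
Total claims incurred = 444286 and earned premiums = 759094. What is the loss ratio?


Loss ratio = claims / premiums
= 444286 / 759094
= 0.5853


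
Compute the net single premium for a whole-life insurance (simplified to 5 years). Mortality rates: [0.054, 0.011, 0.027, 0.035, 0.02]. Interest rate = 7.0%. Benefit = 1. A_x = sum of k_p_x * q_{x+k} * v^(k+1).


v = 0.934579
Year 0: k_p_x=1.0, q=0.054, term=0.050467
Year 1: k_p_x=0.946, q=0.011, term=0.009089
Year 2: k_p_x=0.935594, q=0.027, term=0.020621
Year 3: k_p_x=0.910333, q=0.035, term=0.024307
Year 4: k_p_x=0.878471, q=0.02, term=0.012527
A_x = 0.117


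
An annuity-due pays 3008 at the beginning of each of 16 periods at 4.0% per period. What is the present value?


PV_due = PMT * (1-(1+i)^(-n))/i * (1+i)
PV_immediate = 35050.1052
PV_due = 35050.1052 * 1.04
= 36452.1094


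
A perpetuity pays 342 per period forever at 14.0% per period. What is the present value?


PV = PMT / i
= 342 / 0.14
= 2442.8571


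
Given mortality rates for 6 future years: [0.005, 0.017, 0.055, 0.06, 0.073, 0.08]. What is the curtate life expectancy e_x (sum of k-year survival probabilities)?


e_x = sum_{k=1}^{n} k_p_x
k_p_x values:
  1_p_x = 0.995
  2_p_x = 0.978085
  3_p_x = 0.92429
  4_p_x = 0.868833
  5_p_x = 0.805408
  6_p_x = 0.740975
e_x = 5.3126


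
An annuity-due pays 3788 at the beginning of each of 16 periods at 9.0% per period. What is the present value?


PV_due = PMT * (1-(1+i)^(-n))/i * (1+i)
PV_immediate = 31487.9704
PV_due = 31487.9704 * 1.09
= 34321.8878


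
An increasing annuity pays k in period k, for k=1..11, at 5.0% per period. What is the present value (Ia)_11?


(Ia)_n = sum_{k=1}^{n} k * v^k, v = 1/(1+i)
v = 0.952381
Sum computed term by term:
(Ia)_11 = 45.8053


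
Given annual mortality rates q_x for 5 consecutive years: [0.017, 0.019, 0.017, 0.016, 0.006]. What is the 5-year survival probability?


p_k = 1 - q_k for each year
Survival = product of (1 - q_k)
= 0.983 * 0.981 * 0.983 * 0.984 * 0.994
= 0.9272


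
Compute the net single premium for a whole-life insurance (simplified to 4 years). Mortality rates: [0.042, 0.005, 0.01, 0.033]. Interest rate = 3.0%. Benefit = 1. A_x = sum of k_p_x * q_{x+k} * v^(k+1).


v = 0.970874
Year 0: k_p_x=1.0, q=0.042, term=0.040777
Year 1: k_p_x=0.958, q=0.005, term=0.004515
Year 2: k_p_x=0.95321, q=0.01, term=0.008723
Year 3: k_p_x=0.943678, q=0.033, term=0.027669
A_x = 0.0817


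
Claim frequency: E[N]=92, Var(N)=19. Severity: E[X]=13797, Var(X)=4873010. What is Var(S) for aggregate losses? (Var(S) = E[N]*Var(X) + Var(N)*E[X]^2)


Var(S) = E[N]*Var(X) + Var(N)*E[X]^2
= 92*4873010 + 19*13797^2
= 448316920 + 3616786971
= 4.0651e+09


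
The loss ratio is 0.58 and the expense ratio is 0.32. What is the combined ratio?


Combined ratio = loss ratio + expense ratio
= 0.58 + 0.32
= 0.9


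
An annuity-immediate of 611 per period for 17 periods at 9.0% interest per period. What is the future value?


FV = PMT * ((1+i)^n - 1) / i
= 611 * ((1.09)^17 - 1) / 0.09
= 611 * (4.327633 - 1) / 0.09
= 22590.9335


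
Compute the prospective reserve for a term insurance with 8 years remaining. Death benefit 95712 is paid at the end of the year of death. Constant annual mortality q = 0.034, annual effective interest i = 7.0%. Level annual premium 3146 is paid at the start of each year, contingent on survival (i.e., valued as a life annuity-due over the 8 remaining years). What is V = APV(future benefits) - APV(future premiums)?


v = 1/(1+i) = 0.934579
APV(future benefits) per unit = sum_{k=0}^{7} k_p_x * q * v^(k+1) = 0.182648
APV(future benefits) = 95712 * 0.182648 = 17481.5719
Life annuity-due factor ä_{x:8} = sum_{k=0}^{7} k_p_x * v^k = 5.748029
APV(future premiums) = 3146 * 5.748029 = 18083.2992
V = 17481.5719 - 18083.2992
= -601.7273


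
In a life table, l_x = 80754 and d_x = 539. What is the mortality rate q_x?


q_x = d_x / l_x
= 539 / 80754
= 0.0067


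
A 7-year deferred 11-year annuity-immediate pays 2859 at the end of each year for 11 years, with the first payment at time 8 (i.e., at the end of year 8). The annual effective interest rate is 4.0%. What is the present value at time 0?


PV at time 7 of the 11-year annuity-immediate:
a_n = 2859 * (1-(1+0.04)^(-11))/0.04 = 25046.2029
Discount back 7 years to time 0:
PV = 25046.2029 * (1+0.04)^(-7)
= 25046.2029 * 0.759918
= 19033.0557


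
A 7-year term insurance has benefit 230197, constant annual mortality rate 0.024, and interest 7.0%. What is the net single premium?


NSP = benefit * sum_{k=0}^{n-1} k_p_x * q * v^(k+1)
With constant q=0.024, v=0.934579
Sum = 0.121183
NSP = 230197 * 0.121183
= 27895.9748


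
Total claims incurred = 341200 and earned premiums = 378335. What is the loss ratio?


Loss ratio = claims / premiums
= 341200 / 378335
= 0.9018


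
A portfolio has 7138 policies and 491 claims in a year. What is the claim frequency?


frequency = claims / policies
= 491 / 7138
= 0.0688


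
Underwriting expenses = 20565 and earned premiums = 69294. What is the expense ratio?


Expense ratio = expenses / premiums
= 20565 / 69294
= 0.2968


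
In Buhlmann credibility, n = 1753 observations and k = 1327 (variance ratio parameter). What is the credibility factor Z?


Z = n / (n + k)
= 1753 / (1753 + 1327)
= 1753 / 3080
= 0.5692


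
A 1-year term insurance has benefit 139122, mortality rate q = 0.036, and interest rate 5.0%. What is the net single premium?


NSP = benefit * q * v
v = 1/(1+i) = 0.952381
NSP = 139122 * 0.036 * 0.952381
= 4769.8971


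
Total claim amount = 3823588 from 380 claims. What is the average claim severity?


severity = total / number
= 3823588 / 380
= 10062.0737


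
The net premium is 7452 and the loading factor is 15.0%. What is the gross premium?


Gross = net * (1 + loading)
= 7452 * (1 + 0.15)
= 7452 * 1.15
= 8569.8


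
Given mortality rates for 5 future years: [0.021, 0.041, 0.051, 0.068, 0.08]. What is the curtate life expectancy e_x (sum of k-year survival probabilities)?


e_x = sum_{k=1}^{n} k_p_x
k_p_x values:
  1_p_x = 0.979
  2_p_x = 0.938861
  3_p_x = 0.890979
  4_p_x = 0.830393
  5_p_x = 0.763961
e_x = 4.4032


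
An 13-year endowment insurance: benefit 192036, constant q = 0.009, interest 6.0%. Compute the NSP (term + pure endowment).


Term component = 14606.8077
Pure endowment = 13_p_x * v^13 * benefit = 0.889114 * 0.468839 * 192036 = 80050.4746
NSP = 94657.2823


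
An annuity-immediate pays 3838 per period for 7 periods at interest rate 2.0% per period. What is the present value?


PV = PMT * (1 - (1+i)^(-n)) / i
= 3838 * (1 - (1+0.02)^(-7)) / 0.02
= 3838 * (1 - 0.87056) / 0.02
= 3838 * 6.471991
= 24839.5017


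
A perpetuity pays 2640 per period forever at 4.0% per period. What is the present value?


PV = PMT / i
= 2640 / 0.04
= 66000.0


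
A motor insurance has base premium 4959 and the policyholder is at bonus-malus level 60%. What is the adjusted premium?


adjusted = base * BM_level / 100
= 4959 * 60 / 100
= 4959 * 0.6
= 2975.4


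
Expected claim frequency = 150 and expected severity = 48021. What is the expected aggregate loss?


E[S] = E[N] * E[X]
= 150 * 48021
= 7.2032e+06


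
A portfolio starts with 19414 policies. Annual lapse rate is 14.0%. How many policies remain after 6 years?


remaining = initial * (1 - lapse)^years
= 19414 * (1 - 0.14)^6
= 19414 * 0.404567
= 7854.2683


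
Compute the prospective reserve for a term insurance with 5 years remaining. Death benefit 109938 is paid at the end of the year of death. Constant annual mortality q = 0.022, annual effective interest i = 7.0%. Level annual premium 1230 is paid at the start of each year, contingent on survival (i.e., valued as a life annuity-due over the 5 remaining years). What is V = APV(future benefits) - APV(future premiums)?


v = 1/(1+i) = 0.934579
APV(future benefits) per unit = sum_{k=0}^{4} k_p_x * q * v^(k+1) = 0.086581
APV(future benefits) = 109938 * 0.086581 = 9518.556
Life annuity-due factor ä_{x:5} = sum_{k=0}^{4} k_p_x * v^k = 4.210991
APV(future premiums) = 1230 * 4.210991 = 5179.5192
V = 9518.556 - 5179.5192
= 4339.0368


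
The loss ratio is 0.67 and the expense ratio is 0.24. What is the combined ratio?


Combined ratio = loss ratio + expense ratio
= 0.67 + 0.24
= 0.91


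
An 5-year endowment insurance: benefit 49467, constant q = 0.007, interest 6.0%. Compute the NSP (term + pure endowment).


Term component = 1439.5088
Pure endowment = 5_p_x * v^5 * benefit = 0.965487 * 0.747258 * 49467 = 35688.8447
NSP = 37128.3534


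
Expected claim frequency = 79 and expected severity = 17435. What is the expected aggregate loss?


E[S] = E[N] * E[X]
= 79 * 17435
= 1.3774e+06


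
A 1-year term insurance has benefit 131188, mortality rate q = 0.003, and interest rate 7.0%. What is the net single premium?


NSP = benefit * q * v
v = 1/(1+i) = 0.934579
NSP = 131188 * 0.003 * 0.934579
= 367.8168


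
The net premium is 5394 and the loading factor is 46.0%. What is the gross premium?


Gross = net * (1 + loading)
= 5394 * (1 + 0.46)
= 5394 * 1.46
= 7875.24


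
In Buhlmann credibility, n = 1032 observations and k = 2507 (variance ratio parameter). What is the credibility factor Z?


Z = n / (n + k)
= 1032 / (1032 + 2507)
= 1032 / 3539
= 0.2916


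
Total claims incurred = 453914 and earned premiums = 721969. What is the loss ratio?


Loss ratio = claims / premiums
= 453914 / 721969
= 0.6287


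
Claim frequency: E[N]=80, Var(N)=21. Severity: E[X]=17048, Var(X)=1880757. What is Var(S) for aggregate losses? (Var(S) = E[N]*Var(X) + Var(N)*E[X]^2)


Var(S) = E[N]*Var(X) + Var(N)*E[X]^2
= 80*1880757 + 21*17048^2
= 150460560 + 6103320384
= 6.2538e+09


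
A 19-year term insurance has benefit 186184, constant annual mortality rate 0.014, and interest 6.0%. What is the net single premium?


NSP = benefit * sum_{k=0}^{n-1} k_p_x * q * v^(k+1)
With constant q=0.014, v=0.943396
Sum = 0.141354
NSP = 186184 * 0.141354
= 26317.8785


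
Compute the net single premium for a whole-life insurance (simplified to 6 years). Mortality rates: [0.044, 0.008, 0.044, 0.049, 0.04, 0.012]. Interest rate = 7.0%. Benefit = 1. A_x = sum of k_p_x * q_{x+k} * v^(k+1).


v = 0.934579
Year 0: k_p_x=1.0, q=0.044, term=0.041121
Year 1: k_p_x=0.956, q=0.008, term=0.00668
Year 2: k_p_x=0.948352, q=0.044, term=0.034062
Year 3: k_p_x=0.906625, q=0.049, term=0.033891
Year 4: k_p_x=0.8622, q=0.04, term=0.024589
Year 5: k_p_x=0.827712, q=0.012, term=0.006618
A_x = 0.147


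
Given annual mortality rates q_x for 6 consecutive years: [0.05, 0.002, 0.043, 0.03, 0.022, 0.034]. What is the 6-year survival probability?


p_k = 1 - q_k for each year
Survival = product of (1 - q_k)
= 0.95 * 0.998 * 0.957 * 0.97 * 0.978 * 0.966
= 0.8315


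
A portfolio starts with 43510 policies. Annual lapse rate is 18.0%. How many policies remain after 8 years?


remaining = initial * (1 - lapse)^years
= 43510 * (1 - 0.18)^8
= 43510 * 0.204414
= 8894.0569


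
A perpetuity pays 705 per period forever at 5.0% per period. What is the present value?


PV = PMT / i
= 705 / 0.05
= 14100.0


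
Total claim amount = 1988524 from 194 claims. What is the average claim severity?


severity = total / number
= 1988524 / 194
= 10250.1237


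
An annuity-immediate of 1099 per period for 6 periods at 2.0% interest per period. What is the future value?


FV = PMT * ((1+i)^n - 1) / i
= 1099 * ((1.02)^6 - 1) / 0.02
= 1099 * (1.126162 - 1) / 0.02
= 6932.6249


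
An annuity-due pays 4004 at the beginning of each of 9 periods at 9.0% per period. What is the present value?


PV_due = PMT * (1-(1+i)^(-n))/i * (1+i)
PV_immediate = 24004.9686
PV_due = 24004.9686 * 1.09
= 26165.4157


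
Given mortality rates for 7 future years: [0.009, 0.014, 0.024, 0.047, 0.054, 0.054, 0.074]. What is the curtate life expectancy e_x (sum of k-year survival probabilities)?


e_x = sum_{k=1}^{n} k_p_x
k_p_x values:
  1_p_x = 0.991
  2_p_x = 0.977126
  3_p_x = 0.953675
  4_p_x = 0.908852
  5_p_x = 0.859774
  6_p_x = 0.813346
  7_p_x = 0.753159
e_x = 6.2569


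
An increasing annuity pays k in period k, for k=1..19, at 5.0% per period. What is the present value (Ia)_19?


(Ia)_n = sum_{k=1}^{n} k * v^k, v = 1/(1+i)
v = 0.952381
Sum computed term by term:
(Ia)_19 = 103.4128


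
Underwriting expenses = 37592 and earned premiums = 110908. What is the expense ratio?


Expense ratio = expenses / premiums
= 37592 / 110908
= 0.3389


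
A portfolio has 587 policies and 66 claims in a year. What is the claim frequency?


frequency = claims / policies
= 66 / 587
= 0.1124


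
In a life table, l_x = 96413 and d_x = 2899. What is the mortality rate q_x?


q_x = d_x / l_x
= 2899 / 96413
= 0.0301


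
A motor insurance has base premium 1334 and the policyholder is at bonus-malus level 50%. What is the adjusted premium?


adjusted = base * BM_level / 100
= 1334 * 50 / 100
= 1334 * 0.5
= 667.0


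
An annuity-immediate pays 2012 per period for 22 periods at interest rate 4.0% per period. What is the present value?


PV = PMT * (1 - (1+i)^(-n)) / i
= 2012 * (1 - (1+0.04)^(-22)) / 0.04
= 2012 * (1 - 0.421955) / 0.04
= 2012 * 14.451115
= 29075.6441


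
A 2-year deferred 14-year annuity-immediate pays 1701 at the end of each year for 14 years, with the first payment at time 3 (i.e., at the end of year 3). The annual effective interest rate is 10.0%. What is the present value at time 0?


PV at time 2 of the 14-year annuity-immediate:
a_n = 1701 * (1-(1+0.1)^(-14))/0.1 = 12530.7354
Discount back 2 years to time 0:
PV = 12530.7354 * (1+0.1)^(-2)
= 12530.7354 * 0.826446
= 10355.9796


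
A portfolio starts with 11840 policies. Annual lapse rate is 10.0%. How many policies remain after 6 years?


remaining = initial * (1 - lapse)^years
= 11840 * (1 - 0.1)^6
= 11840 * 0.531441
= 6292.2614


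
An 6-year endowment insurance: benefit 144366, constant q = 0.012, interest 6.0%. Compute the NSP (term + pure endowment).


Term component = 8284.1554
Pure endowment = 6_p_x * v^6 * benefit = 0.930126 * 0.704961 * 144366 = 94661.0679
NSP = 102945.2232


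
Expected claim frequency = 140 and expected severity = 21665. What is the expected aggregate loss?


E[S] = E[N] * E[X]
= 140 * 21665
= 3.0331e+06


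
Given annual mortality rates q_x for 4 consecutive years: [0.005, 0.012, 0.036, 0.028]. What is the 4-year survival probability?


p_k = 1 - q_k for each year
Survival = product of (1 - q_k)
= 0.995 * 0.988 * 0.964 * 0.972
= 0.9211


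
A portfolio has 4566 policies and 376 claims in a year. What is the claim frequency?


frequency = claims / policies
= 376 / 4566
= 0.0823


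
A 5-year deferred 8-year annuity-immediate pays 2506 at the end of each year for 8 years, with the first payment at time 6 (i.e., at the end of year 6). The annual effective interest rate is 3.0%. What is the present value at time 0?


PV at time 5 of the 8-year annuity-immediate:
a_n = 2506 * (1-(1+0.03)^(-8))/0.03 = 17591.3486
Discount back 5 years to time 0:
PV = 17591.3486 * (1+0.03)^(-5)
= 17591.3486 * 0.862609
= 15174.4519


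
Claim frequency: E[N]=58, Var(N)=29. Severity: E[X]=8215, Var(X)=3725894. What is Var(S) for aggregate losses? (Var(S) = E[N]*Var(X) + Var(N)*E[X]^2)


Var(S) = E[N]*Var(X) + Var(N)*E[X]^2
= 58*3725894 + 29*8215^2
= 216101852 + 1957100525
= 2.1732e+09


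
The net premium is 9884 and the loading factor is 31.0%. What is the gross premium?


Gross = net * (1 + loading)
= 9884 * (1 + 0.31)
= 9884 * 1.31
= 12948.04


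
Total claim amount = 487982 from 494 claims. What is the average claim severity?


severity = total / number
= 487982 / 494
= 987.8178


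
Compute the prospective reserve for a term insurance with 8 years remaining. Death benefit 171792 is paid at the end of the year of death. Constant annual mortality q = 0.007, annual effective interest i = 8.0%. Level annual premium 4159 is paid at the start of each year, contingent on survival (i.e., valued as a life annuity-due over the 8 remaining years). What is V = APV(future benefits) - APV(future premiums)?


v = 1/(1+i) = 0.925926
APV(future benefits) per unit = sum_{k=0}^{7} k_p_x * q * v^(k+1) = 0.039365
APV(future benefits) = 171792 * 0.039365 = 6762.6542
Life annuity-due factor ä_{x:8} = sum_{k=0}^{7} k_p_x * v^k = 6.073513
APV(future premiums) = 4159 * 6.073513 = 25259.7404
V = 6762.6542 - 25259.7404
= -18497.0862


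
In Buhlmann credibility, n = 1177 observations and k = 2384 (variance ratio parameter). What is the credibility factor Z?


Z = n / (n + k)
= 1177 / (1177 + 2384)
= 1177 / 3561
= 0.3305


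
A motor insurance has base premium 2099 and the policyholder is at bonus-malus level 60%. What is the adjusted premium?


adjusted = base * BM_level / 100
= 2099 * 60 / 100
= 2099 * 0.6
= 1259.4


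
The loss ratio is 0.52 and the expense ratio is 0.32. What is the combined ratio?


Combined ratio = loss ratio + expense ratio
= 0.52 + 0.32
= 0.84


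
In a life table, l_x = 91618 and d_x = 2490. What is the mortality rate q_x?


q_x = d_x / l_x
= 2490 / 91618
= 0.0272


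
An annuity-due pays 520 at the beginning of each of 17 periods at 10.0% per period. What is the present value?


PV_due = PMT * (1-(1+i)^(-n))/i * (1+i)
PV_immediate = 4171.2077
PV_due = 4171.2077 * 1.1
= 4588.3285


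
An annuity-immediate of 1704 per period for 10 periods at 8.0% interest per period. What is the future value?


FV = PMT * ((1+i)^n - 1) / i
= 1704 * ((1.08)^10 - 1) / 0.08
= 1704 * (2.158925 - 1) / 0.08
= 24685.1024


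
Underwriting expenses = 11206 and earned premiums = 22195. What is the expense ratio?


Expense ratio = expenses / premiums
= 11206 / 22195
= 0.5049


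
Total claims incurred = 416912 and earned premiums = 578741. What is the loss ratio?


Loss ratio = claims / premiums
= 416912 / 578741
= 0.7204


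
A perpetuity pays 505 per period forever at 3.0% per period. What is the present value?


PV = PMT / i
= 505 / 0.03
= 16833.3333


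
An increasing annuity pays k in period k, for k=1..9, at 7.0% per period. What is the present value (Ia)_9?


(Ia)_n = sum_{k=1}^{n} k * v^k, v = 1/(1+i)
v = 0.934579
Sum computed term by term:
(Ia)_9 = 29.6556


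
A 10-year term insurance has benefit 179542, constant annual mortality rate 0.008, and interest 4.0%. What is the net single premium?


NSP = benefit * sum_{k=0}^{n-1} k_p_x * q * v^(k+1)
With constant q=0.008, v=0.961538
Sum = 0.062763
NSP = 179542 * 0.062763
= 11268.5428


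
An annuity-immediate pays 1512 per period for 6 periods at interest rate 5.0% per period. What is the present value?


PV = PMT * (1 - (1+i)^(-n)) / i
= 1512 * (1 - (1+0.05)^(-6)) / 0.05
= 1512 * (1 - 0.746215) / 0.05
= 1512 * 5.075692
= 7674.4464


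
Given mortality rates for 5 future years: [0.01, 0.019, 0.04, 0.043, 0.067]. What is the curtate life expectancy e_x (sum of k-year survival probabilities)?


e_x = sum_{k=1}^{n} k_p_x
k_p_x values:
  1_p_x = 0.99
  2_p_x = 0.97119
  3_p_x = 0.932342
  4_p_x = 0.892252
  5_p_x = 0.832471
e_x = 4.6183


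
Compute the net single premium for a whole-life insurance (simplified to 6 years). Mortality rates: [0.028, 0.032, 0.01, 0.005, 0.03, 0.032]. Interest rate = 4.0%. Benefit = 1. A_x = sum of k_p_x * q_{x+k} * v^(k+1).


v = 0.961538
Year 0: k_p_x=1.0, q=0.028, term=0.026923
Year 1: k_p_x=0.972, q=0.032, term=0.028757
Year 2: k_p_x=0.940896, q=0.01, term=0.008365
Year 3: k_p_x=0.931487, q=0.005, term=0.003981
Year 4: k_p_x=0.92683, q=0.03, term=0.022854
Year 5: k_p_x=0.899025, q=0.032, term=0.022736
A_x = 0.1136


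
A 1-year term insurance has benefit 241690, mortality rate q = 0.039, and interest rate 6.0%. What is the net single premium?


NSP = benefit * q * v
v = 1/(1+i) = 0.943396
NSP = 241690 * 0.039 * 0.943396
= 8892.3679


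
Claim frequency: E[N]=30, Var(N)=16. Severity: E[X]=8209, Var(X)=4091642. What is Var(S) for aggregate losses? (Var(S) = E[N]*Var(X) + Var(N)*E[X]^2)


Var(S) = E[N]*Var(X) + Var(N)*E[X]^2
= 30*4091642 + 16*8209^2
= 122749260 + 1078202896
= 1.2010e+09


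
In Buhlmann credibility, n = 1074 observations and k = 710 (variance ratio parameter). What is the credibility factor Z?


Z = n / (n + k)
= 1074 / (1074 + 710)
= 1074 / 1784
= 0.602


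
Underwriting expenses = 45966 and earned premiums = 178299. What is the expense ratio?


Expense ratio = expenses / premiums
= 45966 / 178299
= 0.2578


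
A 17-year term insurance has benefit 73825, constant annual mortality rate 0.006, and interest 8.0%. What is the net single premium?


NSP = benefit * sum_{k=0}^{n-1} k_p_x * q * v^(k+1)
With constant q=0.006, v=0.925926
Sum = 0.052745
NSP = 73825 * 0.052745
= 3893.9123


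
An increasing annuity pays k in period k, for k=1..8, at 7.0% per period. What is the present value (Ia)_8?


(Ia)_n = sum_{k=1}^{n} k * v^k, v = 1/(1+i)
v = 0.934579
Sum computed term by term:
(Ia)_8 = 24.7602


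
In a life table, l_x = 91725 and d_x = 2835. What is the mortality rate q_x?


q_x = d_x / l_x
= 2835 / 91725
= 0.0309


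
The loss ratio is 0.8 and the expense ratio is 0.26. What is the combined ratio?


Combined ratio = loss ratio + expense ratio
= 0.8 + 0.26
= 1.06


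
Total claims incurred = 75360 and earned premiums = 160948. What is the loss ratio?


Loss ratio = claims / premiums
= 75360 / 160948
= 0.4682


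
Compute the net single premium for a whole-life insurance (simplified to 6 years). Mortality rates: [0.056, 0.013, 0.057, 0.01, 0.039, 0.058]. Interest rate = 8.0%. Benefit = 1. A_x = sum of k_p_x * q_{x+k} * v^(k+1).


v = 0.925926
Year 0: k_p_x=1.0, q=0.056, term=0.051852
Year 1: k_p_x=0.944, q=0.013, term=0.010521
Year 2: k_p_x=0.931728, q=0.057, term=0.042159
Year 3: k_p_x=0.87862, q=0.01, term=0.006458
Year 4: k_p_x=0.869833, q=0.039, term=0.023088
Year 5: k_p_x=0.83591, q=0.058, term=0.030552
A_x = 0.1646


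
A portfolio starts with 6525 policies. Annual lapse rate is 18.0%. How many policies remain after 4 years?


remaining = initial * (1 - lapse)^years
= 6525 * (1 - 0.18)^4
= 6525 * 0.452122
= 2950.0945


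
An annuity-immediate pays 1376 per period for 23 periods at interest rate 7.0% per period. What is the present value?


PV = PMT * (1 - (1+i)^(-n)) / i
= 1376 * (1 - (1+0.07)^(-23)) / 0.07
= 1376 * (1 - 0.210947) / 0.07
= 1376 * 11.272187
= 15510.5298


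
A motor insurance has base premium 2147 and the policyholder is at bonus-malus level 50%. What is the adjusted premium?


adjusted = base * BM_level / 100
= 2147 * 50 / 100
= 2147 * 0.5
= 1073.5


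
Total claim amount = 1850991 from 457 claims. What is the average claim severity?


severity = total / number
= 1850991 / 457
= 4050.3085


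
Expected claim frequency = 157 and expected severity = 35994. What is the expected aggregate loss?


E[S] = E[N] * E[X]
= 157 * 35994
= 5.6511e+06


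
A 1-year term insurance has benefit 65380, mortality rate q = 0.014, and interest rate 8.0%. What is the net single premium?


NSP = benefit * q * v
v = 1/(1+i) = 0.925926
NSP = 65380 * 0.014 * 0.925926
= 847.5185


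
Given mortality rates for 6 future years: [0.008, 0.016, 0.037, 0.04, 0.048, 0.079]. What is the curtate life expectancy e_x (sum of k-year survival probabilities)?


e_x = sum_{k=1}^{n} k_p_x
k_p_x values:
  1_p_x = 0.992
  2_p_x = 0.976128
  3_p_x = 0.940011
  4_p_x = 0.902411
  5_p_x = 0.859095
  6_p_x = 0.791227
e_x = 5.4609


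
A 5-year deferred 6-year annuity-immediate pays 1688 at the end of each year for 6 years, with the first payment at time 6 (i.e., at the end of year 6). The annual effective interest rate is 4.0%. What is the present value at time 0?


PV at time 5 of the 6-year annuity-immediate:
a_n = 1688 * (1-(1+0.04)^(-6))/0.04 = 8848.727
Discount back 5 years to time 0:
PV = 8848.727 * (1+0.04)^(-5)
= 8848.727 * 0.821927
= 7273.0086


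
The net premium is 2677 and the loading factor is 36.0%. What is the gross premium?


Gross = net * (1 + loading)
= 2677 * (1 + 0.36)
= 2677 * 1.36
= 3640.72


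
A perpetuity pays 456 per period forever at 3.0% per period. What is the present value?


PV = PMT / i
= 456 / 0.03
= 15200.0


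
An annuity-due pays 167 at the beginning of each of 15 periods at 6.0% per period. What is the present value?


PV_due = PMT * (1-(1+i)^(-n))/i * (1+i)
PV_immediate = 1621.9456
PV_due = 1621.9456 * 1.06
= 1719.2623


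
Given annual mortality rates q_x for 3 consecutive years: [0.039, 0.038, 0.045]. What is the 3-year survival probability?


p_k = 1 - q_k for each year
Survival = product of (1 - q_k)
= 0.961 * 0.962 * 0.955
= 0.8829


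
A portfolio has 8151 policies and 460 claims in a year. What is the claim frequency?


frequency = claims / policies
= 460 / 8151
= 0.0564


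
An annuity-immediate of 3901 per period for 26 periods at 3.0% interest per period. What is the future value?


FV = PMT * ((1+i)^n - 1) / i
= 3901 * ((1.03)^26 - 1) / 0.03
= 3901 * (2.156591 - 1) / 0.03
= 150395.4178


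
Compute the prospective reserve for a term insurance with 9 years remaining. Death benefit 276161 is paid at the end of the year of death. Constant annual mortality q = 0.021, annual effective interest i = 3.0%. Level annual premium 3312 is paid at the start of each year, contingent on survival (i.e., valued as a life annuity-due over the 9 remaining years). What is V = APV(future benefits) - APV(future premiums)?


v = 1/(1+i) = 0.970874
APV(future benefits) per unit = sum_{k=0}^{8} k_p_x * q * v^(k+1) = 0.151054
APV(future benefits) = 276161 * 0.151054 = 41715.3137
Life annuity-due factor ä_{x:9} = sum_{k=0}^{8} k_p_x * v^k = 7.408855
APV(future premiums) = 3312 * 7.408855 = 24538.1279
V = 41715.3137 - 24538.1279
= 17177.1858


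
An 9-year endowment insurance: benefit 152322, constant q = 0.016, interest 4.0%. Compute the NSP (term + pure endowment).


Term component = 17075.1543
Pure endowment = 9_p_x * v^9 * benefit = 0.86488 * 0.702587 * 152322 = 92558.9599
NSP = 109634.1142


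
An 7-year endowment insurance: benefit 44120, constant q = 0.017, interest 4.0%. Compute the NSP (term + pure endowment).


Term component = 4290.0832
Pure endowment = 7_p_x * v^7 * benefit = 0.8869 * 0.759918 * 44120 = 29735.6032
NSP = 34025.6865


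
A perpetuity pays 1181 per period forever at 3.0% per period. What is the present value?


PV = PMT / i
= 1181 / 0.03
= 39366.6667


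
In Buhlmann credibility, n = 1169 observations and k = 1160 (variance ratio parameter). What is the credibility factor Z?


Z = n / (n + k)
= 1169 / (1169 + 1160)
= 1169 / 2329
= 0.5019


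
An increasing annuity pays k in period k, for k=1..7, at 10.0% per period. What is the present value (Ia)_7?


(Ia)_n = sum_{k=1}^{n} k * v^k, v = 1/(1+i)
v = 0.909091
Sum computed term by term:
(Ia)_7 = 17.6315


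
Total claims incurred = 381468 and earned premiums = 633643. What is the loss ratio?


Loss ratio = claims / premiums
= 381468 / 633643
= 0.602


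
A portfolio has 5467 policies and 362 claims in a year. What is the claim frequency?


frequency = claims / policies
= 362 / 5467
= 0.0662


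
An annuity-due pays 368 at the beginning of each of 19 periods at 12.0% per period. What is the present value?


PV_due = PMT * (1-(1+i)^(-n))/i * (1+i)
PV_immediate = 2710.6059
PV_due = 2710.6059 * 1.12
= 3035.8786


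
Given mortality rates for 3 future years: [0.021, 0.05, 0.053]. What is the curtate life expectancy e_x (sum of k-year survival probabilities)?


e_x = sum_{k=1}^{n} k_p_x
k_p_x values:
  1_p_x = 0.979
  2_p_x = 0.93005
  3_p_x = 0.880757
e_x = 2.7898


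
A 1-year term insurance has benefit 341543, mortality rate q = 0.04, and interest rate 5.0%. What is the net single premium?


NSP = benefit * q * v
v = 1/(1+i) = 0.952381
NSP = 341543 * 0.04 * 0.952381
= 13011.1619


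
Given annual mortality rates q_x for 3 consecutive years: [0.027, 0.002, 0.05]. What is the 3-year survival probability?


p_k = 1 - q_k for each year
Survival = product of (1 - q_k)
= 0.973 * 0.998 * 0.95
= 0.9225


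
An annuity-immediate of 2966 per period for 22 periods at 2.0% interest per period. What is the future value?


FV = PMT * ((1+i)^n - 1) / i
= 2966 * ((1.02)^22 - 1) / 0.02
= 2966 * (1.54598 - 1) / 0.02
= 80968.7852


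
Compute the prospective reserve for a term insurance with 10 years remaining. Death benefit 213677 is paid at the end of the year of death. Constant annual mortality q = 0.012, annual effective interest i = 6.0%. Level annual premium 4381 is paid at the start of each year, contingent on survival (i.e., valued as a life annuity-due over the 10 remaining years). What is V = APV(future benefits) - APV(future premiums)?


v = 1/(1+i) = 0.943396
APV(future benefits) per unit = sum_{k=0}^{9} k_p_x * q * v^(k+1) = 0.084185
APV(future benefits) = 213677 * 0.084185 = 17988.3124
Life annuity-due factor ä_{x:10} = sum_{k=0}^{9} k_p_x * v^k = 7.436306
APV(future premiums) = 4381 * 7.436306 = 32578.4574
V = 17988.3124 - 32578.4574
= -14590.145


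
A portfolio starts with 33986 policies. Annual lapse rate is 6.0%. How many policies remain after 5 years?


remaining = initial * (1 - lapse)^years
= 33986 * (1 - 0.06)^5
= 33986 * 0.733904
= 24942.4621


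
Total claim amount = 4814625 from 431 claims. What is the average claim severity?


severity = total / number
= 4814625 / 431
= 11170.8237


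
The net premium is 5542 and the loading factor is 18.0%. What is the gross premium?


Gross = net * (1 + loading)
= 5542 * (1 + 0.18)
= 5542 * 1.18
= 6539.56


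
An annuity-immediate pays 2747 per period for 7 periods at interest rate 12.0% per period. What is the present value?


PV = PMT * (1 - (1+i)^(-n)) / i
= 2747 * (1 - (1+0.12)^(-7)) / 0.12
= 2747 * (1 - 0.452349) / 0.12
= 2747 * 4.563757
= 12536.6392


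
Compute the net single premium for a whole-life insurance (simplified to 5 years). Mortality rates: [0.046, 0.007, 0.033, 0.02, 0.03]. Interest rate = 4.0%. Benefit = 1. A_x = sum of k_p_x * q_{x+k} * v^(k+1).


v = 0.961538
Year 0: k_p_x=1.0, q=0.046, term=0.044231
Year 1: k_p_x=0.954, q=0.007, term=0.006174
Year 2: k_p_x=0.947322, q=0.033, term=0.027791
Year 3: k_p_x=0.91606, q=0.02, term=0.015661
Year 4: k_p_x=0.897739, q=0.03, term=0.022136
A_x = 0.116


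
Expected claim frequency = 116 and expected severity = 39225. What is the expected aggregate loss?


E[S] = E[N] * E[X]
= 116 * 39225
= 4.5501e+06


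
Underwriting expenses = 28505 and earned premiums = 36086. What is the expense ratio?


Expense ratio = expenses / premiums
= 28505 / 36086
= 0.7899


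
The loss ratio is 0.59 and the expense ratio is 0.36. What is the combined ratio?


Combined ratio = loss ratio + expense ratio
= 0.59 + 0.36
= 0.95


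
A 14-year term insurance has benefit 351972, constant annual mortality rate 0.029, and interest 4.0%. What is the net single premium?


NSP = benefit * sum_{k=0}^{n-1} k_p_x * q * v^(k+1)
With constant q=0.029, v=0.961538
Sum = 0.25954
NSP = 351972 * 0.25954
= 91350.7105


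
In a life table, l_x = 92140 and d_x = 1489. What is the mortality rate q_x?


q_x = d_x / l_x
= 1489 / 92140
= 0.0162


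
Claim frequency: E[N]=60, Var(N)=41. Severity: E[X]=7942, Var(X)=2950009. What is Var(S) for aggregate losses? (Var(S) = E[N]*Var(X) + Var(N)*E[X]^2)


Var(S) = E[N]*Var(X) + Var(N)*E[X]^2
= 60*2950009 + 41*7942^2
= 177000540 + 2586089924
= 2.7631e+09


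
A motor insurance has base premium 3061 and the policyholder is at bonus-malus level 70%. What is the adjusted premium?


adjusted = base * BM_level / 100
= 3061 * 70 / 100
= 3061 * 0.7
= 2142.7


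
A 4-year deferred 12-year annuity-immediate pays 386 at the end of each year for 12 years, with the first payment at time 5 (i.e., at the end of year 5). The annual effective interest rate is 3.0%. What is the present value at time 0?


PV at time 4 of the 12-year annuity-immediate:
a_n = 386 * (1-(1+0.03)^(-12))/0.03 = 3842.2455
Discount back 4 years to time 0:
PV = 3842.2455 * (1+0.03)^(-4)
= 3842.2455 * 0.888487
= 3413.7854


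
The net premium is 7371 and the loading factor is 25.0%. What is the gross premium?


Gross = net * (1 + loading)
= 7371 * (1 + 0.25)
= 7371 * 1.25
= 9213.75


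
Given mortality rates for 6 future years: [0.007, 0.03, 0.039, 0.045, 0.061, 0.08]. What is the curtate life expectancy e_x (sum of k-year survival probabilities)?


e_x = sum_{k=1}^{n} k_p_x
k_p_x values:
  1_p_x = 0.993
  2_p_x = 0.96321
  3_p_x = 0.925645
  4_p_x = 0.883991
  5_p_x = 0.830067
  6_p_x = 0.763662
e_x = 5.3596
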